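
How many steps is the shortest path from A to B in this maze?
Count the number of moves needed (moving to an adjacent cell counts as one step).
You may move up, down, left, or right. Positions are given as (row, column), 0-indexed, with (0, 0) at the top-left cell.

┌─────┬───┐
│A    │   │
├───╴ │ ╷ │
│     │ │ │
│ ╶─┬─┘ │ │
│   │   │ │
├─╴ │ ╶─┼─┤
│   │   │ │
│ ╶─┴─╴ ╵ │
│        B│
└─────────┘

Using BFS to find shortest path:
Start: (0, 0), End: (4, 4)
Path found:
(0,0) → (0,1) → (0,2) → (1,2) → (1,1) → (1,0) → (2,0) → (2,1) → (3,1) → (3,0) → (4,0) → (4,1) → (4,2) → (4,3) → (4,4)
Number of steps: 14

Solution:

┌─────┬───┐
│A → ↓│   │
├───╴ │ ╷ │
│↓ ← ↲│ │ │
│ ╶─┬─┘ │ │
│↳ ↓│   │ │
├─╴ │ ╶─┼─┤
│↓ ↲│   │ │
│ ╶─┴─╴ ╵ │
│↳ → → → B│
└─────────┘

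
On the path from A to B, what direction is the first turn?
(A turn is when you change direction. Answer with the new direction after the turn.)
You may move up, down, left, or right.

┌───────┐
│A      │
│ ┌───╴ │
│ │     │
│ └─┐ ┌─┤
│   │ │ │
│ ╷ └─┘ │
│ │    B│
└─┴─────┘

Directions: down, down, right, down, right, right
First turn direction: right

Solution:

┌───────┐
│A      │
│ ┌───╴ │
│↓│     │
│ └─┐ ┌─┤
│↳ ↓│ │ │
│ ╷ └─┘ │
│ │↳ → B│
└─┴─────┘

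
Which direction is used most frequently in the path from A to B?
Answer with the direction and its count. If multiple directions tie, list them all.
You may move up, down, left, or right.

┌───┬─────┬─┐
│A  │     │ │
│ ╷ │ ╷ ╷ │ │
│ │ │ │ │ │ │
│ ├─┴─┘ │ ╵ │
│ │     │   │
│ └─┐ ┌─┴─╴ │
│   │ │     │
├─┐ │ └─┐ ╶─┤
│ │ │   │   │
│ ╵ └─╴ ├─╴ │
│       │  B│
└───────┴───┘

Directions: down, down, down, right, down, down, right, right, up, left, up, up, right, up, up, right, down, down, right, down, left, down, right, down
Counts: {'down': 10, 'right': 7, 'up': 5, 'left': 2}
Most common: down (10 times)

Solution:

┌───┬─────┬─┐
│A  │  ↱ ↓│ │
│ ╷ │ ╷ ╷ │ │
│↓│ │ │↑│↓│ │
│ ├─┴─┘ │ ╵ │
│↓│  ↱ ↑│↳ ↓│
│ └─┐ ┌─┴─╴ │
│↳ ↓│↑│  ↓ ↲│
├─┐ │ └─┐ ╶─┤
│ │↓│↑ ↰│↳ ↓│
│ ╵ └─╴ ├─╴ │
│  ↳ → ↑│  B│
└───────┴───┘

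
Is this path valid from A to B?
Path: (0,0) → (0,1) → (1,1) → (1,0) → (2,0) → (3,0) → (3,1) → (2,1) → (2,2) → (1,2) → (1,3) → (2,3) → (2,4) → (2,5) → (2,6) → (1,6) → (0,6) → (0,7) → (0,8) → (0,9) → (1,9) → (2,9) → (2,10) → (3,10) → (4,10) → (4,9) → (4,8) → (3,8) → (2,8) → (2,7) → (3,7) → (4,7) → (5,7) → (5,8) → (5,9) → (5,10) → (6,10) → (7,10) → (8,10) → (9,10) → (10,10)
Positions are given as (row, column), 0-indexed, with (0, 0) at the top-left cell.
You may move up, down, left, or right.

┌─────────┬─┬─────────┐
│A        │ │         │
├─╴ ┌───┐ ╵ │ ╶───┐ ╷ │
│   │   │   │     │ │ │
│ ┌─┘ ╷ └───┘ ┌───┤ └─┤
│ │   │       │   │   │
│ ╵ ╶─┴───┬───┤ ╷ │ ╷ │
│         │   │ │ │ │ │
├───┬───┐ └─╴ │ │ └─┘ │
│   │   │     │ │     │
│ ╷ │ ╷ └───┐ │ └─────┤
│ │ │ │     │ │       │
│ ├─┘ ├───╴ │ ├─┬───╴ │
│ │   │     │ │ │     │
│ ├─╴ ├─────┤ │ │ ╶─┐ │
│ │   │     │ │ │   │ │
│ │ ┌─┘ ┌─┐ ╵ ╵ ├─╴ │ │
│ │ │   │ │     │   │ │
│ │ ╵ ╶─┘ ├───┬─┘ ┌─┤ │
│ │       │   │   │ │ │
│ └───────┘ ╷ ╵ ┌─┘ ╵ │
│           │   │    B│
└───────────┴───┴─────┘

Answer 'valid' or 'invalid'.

Checking path validity:
Result: All consecutive moves are passable.

valid

Correct solution:

┌─────────┬─┬─────────┐
│A ↓      │ │↱ → → ↓  │
├─╴ ┌───┐ ╵ │ ╶───┐ ╷ │
│↓ ↲│↱ ↓│   │↑    │↓│ │
│ ┌─┘ ╷ └───┘ ┌───┤ └─┤
│↓│↱ ↑│↳ → → ↑│↓ ↰│↳ ↓│
│ ╵ ╶─┴───┬───┤ ╷ │ ╷ │
│↳ ↑      │   │↓│↑│ │↓│
├───┬───┐ └─╴ │ │ └─┘ │
│   │   │     │↓│↑ ← ↲│
│ ╷ │ ╷ └───┐ │ └─────┤
│ │ │ │     │ │↳ → → ↓│
│ ├─┘ ├───╴ │ ├─┬───╴ │
│ │   │     │ │ │    ↓│
│ ├─╴ ├─────┤ │ │ ╶─┐ │
│ │   │     │ │ │   │↓│
│ │ ┌─┘ ┌─┐ ╵ ╵ ├─╴ │ │
│ │ │   │ │     │   │↓│
│ │ ╵ ╶─┘ ├───┬─┘ ┌─┤ │
│ │       │   │   │ │↓│
│ └───────┘ ╷ ╵ ┌─┘ ╵ │
│           │   │    B│
└───────────┴───┴─────┘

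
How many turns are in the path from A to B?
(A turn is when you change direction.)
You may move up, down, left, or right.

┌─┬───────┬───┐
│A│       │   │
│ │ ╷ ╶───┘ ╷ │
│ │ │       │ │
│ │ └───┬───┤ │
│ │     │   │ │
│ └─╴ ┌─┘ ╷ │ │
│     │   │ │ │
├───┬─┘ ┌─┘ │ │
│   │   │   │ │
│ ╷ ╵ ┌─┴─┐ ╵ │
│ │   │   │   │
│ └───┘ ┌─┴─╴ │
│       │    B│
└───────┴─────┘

Directions: down, down, down, right, right, up, left, up, up, right, down, right, right, right, up, right, down, down, down, down, down, down
Number of turns: 10

Solution:

┌─┬───────┬───┐
│A│↱ ↓    │↱ ↓│
│ │ ╷ ╶───┘ ╷ │
│↓│↑│↳ → → ↑│↓│
│ │ └───┬───┤ │
│↓│↑ ↰  │   │↓│
│ └─╴ ┌─┘ ╷ │ │
│↳ → ↑│   │ │↓│
├───┬─┘ ┌─┘ │ │
│   │   │   │↓│
│ ╷ ╵ ┌─┴─┐ ╵ │
│ │   │   │  ↓│
│ └───┘ ┌─┴─╴ │
│       │    B│
└───────┴─────┘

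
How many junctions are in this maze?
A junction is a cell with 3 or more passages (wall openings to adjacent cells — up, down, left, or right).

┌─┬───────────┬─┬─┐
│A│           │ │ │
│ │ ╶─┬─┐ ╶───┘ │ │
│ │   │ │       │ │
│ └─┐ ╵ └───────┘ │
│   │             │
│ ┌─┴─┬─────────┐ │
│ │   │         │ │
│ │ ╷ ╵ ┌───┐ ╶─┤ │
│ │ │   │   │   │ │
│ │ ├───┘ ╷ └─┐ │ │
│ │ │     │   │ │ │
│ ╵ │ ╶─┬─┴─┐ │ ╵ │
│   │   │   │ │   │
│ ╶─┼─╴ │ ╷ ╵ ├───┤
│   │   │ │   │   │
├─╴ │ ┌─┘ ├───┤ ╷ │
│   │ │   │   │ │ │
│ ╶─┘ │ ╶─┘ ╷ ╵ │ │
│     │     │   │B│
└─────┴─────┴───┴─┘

Checking each cell for number of passages:

Junctions found (3+ passages):
  (0, 4): 3 passages
  (2, 0): 3 passages
  (2, 3): 3 passages
  (2, 8): 3 passages
  (3, 6): 3 passages
  (6, 0): 3 passages
Total junctions: 6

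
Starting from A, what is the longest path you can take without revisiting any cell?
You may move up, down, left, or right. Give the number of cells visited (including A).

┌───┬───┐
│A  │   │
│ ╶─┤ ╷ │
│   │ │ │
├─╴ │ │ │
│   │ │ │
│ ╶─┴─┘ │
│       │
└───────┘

Finding longest simple path using DFS:
Start: (0, 0)
Longest path visits 15 cells
Path: A → down → right → down → left → down → right → right → right → up → up → up → left → down → down

Solution:

┌───┬───┐
│A  │↓ ↰│
│ ╶─┤ ╷ │
│↳ ↓│↓│↑│
├─╴ │ │ │
│↓ ↲│B│↑│
│ ╶─┴─┘ │
│↳ → → ↑│
└───────┘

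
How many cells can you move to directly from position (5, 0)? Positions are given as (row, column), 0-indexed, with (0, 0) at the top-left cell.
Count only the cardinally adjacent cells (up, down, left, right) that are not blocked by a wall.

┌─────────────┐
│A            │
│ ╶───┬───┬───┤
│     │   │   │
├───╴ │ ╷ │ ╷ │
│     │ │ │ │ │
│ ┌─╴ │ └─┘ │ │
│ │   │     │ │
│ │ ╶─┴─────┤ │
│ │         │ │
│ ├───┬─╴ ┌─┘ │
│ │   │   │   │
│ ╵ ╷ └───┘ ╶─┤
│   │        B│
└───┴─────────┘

Checking passable neighbors of (5, 0):
Neighbors: (4, 0), (6, 0)
Count: 2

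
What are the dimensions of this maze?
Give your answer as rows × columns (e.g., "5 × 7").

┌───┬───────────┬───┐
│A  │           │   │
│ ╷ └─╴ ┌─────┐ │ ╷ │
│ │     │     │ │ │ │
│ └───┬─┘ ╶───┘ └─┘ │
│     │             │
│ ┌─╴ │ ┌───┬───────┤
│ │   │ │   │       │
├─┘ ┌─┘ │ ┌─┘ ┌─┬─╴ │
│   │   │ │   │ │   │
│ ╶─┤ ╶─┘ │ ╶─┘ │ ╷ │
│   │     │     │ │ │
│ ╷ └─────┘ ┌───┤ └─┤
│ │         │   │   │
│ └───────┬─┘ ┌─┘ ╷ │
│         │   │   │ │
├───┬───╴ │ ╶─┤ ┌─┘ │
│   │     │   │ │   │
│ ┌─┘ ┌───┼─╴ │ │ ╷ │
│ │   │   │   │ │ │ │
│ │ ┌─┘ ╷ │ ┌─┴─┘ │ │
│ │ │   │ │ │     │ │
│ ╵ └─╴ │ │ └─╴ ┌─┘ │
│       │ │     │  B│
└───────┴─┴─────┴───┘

Counting the maze dimensions:
Rows (vertical): 12
Columns (horizontal): 10
Dimensions: 12 × 10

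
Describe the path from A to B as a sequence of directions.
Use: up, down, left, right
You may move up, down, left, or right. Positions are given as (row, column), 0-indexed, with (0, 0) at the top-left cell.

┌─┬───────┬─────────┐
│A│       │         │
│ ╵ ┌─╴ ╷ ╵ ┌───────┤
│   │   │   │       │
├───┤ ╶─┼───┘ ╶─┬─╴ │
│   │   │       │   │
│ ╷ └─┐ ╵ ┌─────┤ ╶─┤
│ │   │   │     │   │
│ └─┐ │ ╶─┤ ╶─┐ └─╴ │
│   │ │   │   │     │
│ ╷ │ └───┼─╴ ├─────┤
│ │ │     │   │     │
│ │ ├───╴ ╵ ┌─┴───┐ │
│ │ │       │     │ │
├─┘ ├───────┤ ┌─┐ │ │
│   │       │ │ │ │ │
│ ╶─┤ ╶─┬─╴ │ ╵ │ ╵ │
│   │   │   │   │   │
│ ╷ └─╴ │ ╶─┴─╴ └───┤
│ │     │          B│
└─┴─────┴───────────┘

Finding the path and converting it to directions:
Path through cells: (0,0) → (1,0) → (1,1) → (0,1) → (0,2) → (0,3) → (1,3) → (1,2) → (2,2) → (2,3) → (3,3) → (3,4) → (2,4) → (2,5) → (2,6) → (1,6) → (1,7) → (1,8) → (1,9) → (2,9) → (2,8) → (3,8) → (3,9) → (4,9) → (4,8) → (4,7) → (3,7) → (3,6) → (3,5) → (4,5) → (4,6) → (5,6) → (5,5) → (6,5) → (6,4) → (5,4) → (5,3) → (5,2) → (4,2) → (3,2) → (3,1) → (2,1) → (2,0) → (3,0) → (4,0) → (4,1) → (5,1) → (6,1) → (7,1) → (7,0) → (8,0) → (8,1) → (9,1) → (9,2) → (9,3) → (8,3) → (8,2) → (7,2) → (7,3) → (7,4) → (7,5) → (8,5) → (8,4) → (9,4) → (9,5) → (9,6) → (9,7) → (9,8) → (9,9)
Directions: down, right, up, right, right, down, left, down, right, down, right, up, right, right, up, right, right, right, down, left, down, right, down, left, left, up, left, left, down, right, down, left, down, left, up, left, left, up, up, left, up, left, down, down, right, down, down, down, left, down, right, down, right, right, up, left, up, right, right, right, down, left, down, right, right, right, right, right

Solution:

┌─┬───────┬─────────┐
│A│↱ → ↓  │         │
│ ╵ ┌─╴ ╷ ╵ ┌───────┤
│↳ ↑│↓ ↲│   │↱ → → ↓│
├───┤ ╶─┼───┘ ╶─┬─╴ │
│↓ ↰│↳ ↓│↱ → ↑  │↓ ↲│
│ ╷ └─┐ ╵ ┌─────┤ ╶─┤
│↓│↑ ↰│↳ ↑│↓ ← ↰│↳ ↓│
│ └─┐ │ ╶─┤ ╶─┐ └─╴ │
│↳ ↓│↑│   │↳ ↓│↑ ← ↲│
│ ╷ │ └───┼─╴ ├─────┤
│ │↓│↑ ← ↰│↓ ↲│     │
│ │ ├───╴ ╵ ┌─┴───┐ │
│ │↓│    ↑ ↲│     │ │
├─┘ ├───────┤ ┌─┐ │ │
│↓ ↲│↱ → → ↓│ │ │ │ │
│ ╶─┤ ╶─┬─╴ │ ╵ │ ╵ │
│↳ ↓│↑ ↰│↓ ↲│   │   │
│ ╷ └─╴ │ ╶─┴─╴ └───┤
│ │↳ → ↑│↳ → → → → B│
└─┴─────┴───────────┘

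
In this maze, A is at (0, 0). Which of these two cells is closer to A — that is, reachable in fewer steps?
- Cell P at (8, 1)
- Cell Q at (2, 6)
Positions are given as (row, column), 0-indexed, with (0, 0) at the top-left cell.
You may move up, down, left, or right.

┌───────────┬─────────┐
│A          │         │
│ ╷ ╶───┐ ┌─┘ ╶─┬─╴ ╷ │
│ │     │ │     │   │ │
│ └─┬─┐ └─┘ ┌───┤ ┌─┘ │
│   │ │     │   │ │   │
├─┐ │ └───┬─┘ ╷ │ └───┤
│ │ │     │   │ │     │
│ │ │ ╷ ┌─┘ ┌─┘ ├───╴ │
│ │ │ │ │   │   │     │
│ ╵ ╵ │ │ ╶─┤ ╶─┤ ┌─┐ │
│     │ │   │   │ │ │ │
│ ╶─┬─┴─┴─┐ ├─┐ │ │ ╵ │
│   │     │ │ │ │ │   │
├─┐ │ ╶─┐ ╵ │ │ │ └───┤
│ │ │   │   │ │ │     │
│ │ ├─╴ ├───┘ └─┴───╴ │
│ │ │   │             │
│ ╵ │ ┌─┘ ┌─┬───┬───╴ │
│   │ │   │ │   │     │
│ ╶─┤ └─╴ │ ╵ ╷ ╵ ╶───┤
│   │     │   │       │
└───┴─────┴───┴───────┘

Shortest path A → P at (8, 1): 11 steps
Shortest path A → Q at (2, 6): 56 steps

P is closer (11 steps vs 56 steps).

Path to P:

┌───────────┬─────────┐
│A          │         │
│ ╷ ╶───┐ ┌─┘ ╶─┬─╴ ╷ │
│↓│     │ │     │   │ │
│ └─┬─┐ └─┘ ┌───┤ ┌─┘ │
│↳ ↓│ │     │   │ │   │
├─┐ │ └───┬─┘ ╷ │ └───┤
│ │↓│     │   │ │     │
│ │ │ ╷ ┌─┘ ┌─┘ ├───╴ │
│ │↓│ │ │   │   │     │
│ ╵ ╵ │ │ ╶─┤ ╶─┤ ┌─┐ │
│↓ ↲  │ │   │   │ │ │ │
│ ╶─┬─┴─┴─┐ ├─┐ │ │ ╵ │
│↳ ↓│     │ │ │ │ │   │
├─┐ │ ╶─┐ ╵ │ │ │ └───┤
│ │↓│   │   │ │ │     │
│ │ ├─╴ ├───┘ └─┴───╴ │
│ │P│   │             │
│ ╵ │ ┌─┘ ┌─┬───┬───╴ │
│   │ │   │ │   │     │
│ ╶─┤ └─╴ │ ╵ ╷ ╵ ╶───┤
│   │     │   │       │
└───┴─────┴───┴───────┘

Path to Q:

┌───────────┬─────────┐
│A ↓        │↱ → → ↓  │
│ ╷ ╶───┐ ┌─┘ ╶─┬─╴ ╷ │
│ │↳ → ↓│ │↱ ↑  │↓ ↲│ │
│ └─┬─┐ └─┘ ┌───┤ ┌─┘ │
│   │ │↳ → ↑│Q  │↓│   │
├─┐ │ └───┬─┘ ╷ │ └───┤
│ │ │     │↱ ↑│ │↳ → ↓│
│ │ │ ╷ ┌─┘ ┌─┘ ├───╴ │
│ │ │ │ │↱ ↑│   │↓ ← ↲│
│ ╵ ╵ │ │ ╶─┤ ╶─┤ ┌─┐ │
│     │ │↑ ↰│   │↓│ │ │
│ ╶─┬─┴─┴─┐ ├─┐ │ │ ╵ │
│   │↱ → ↓│↑│ │ │↓│   │
├─┐ │ ╶─┐ ╵ │ │ │ └───┤
│ │ │↑ ↰│↳ ↑│ │ │↳ → ↓│
│ │ ├─╴ ├───┘ └─┴───╴ │
│ │ │↱ ↑│↓ ← ← ← ← ← ↲│
│ ╵ │ ┌─┘ ┌─┬───┬───╴ │
│   │↑│  ↓│ │   │     │
│ ╶─┤ └─╴ │ ╵ ╷ ╵ ╶───┤
│   │↑ ← ↲│   │       │
└───┴─────┴───┴───────┘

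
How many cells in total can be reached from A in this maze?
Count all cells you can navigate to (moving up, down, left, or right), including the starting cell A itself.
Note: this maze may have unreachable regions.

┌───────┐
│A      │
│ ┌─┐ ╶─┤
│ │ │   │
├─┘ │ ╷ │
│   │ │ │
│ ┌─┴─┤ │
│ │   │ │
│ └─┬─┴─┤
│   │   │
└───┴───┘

Using BFS/flood-fill to find all reachable cells from A:
Maze size: 5 × 4 = 20 total cells
10 cell(s) are walled off and cannot be reached from A.
Reachable cells: 10

Reachable region (· marks reachable cells):

┌───────┐
│A · · ·│
│ ┌─┐ ╶─┤
│·│ │· ·│
├─┘ │ ╷ │
│   │·│·│
│ ┌─┴─┤ │
│ │   │·│
│ └─┬─┴─┤
│   │   │
└───┴───┘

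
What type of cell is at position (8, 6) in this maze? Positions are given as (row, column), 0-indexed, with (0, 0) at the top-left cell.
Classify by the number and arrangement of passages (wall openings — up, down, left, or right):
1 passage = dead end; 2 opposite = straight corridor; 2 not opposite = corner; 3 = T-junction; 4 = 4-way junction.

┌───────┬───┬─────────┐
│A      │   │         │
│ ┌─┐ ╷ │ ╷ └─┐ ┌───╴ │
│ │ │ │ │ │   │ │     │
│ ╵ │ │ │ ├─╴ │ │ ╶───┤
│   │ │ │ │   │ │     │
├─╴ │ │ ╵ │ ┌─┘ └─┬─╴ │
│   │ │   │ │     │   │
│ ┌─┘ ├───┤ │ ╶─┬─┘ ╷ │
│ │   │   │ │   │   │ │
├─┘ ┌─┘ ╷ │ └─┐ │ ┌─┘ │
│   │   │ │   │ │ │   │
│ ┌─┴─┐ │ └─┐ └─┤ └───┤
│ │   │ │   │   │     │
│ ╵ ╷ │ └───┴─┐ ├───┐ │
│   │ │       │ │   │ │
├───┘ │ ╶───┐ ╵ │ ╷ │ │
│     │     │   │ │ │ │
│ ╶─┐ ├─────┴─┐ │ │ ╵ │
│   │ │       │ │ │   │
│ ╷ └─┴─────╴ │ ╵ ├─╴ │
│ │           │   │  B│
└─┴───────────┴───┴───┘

Checking cell at (8, 6):
Number of passages: 2
Cell type: corner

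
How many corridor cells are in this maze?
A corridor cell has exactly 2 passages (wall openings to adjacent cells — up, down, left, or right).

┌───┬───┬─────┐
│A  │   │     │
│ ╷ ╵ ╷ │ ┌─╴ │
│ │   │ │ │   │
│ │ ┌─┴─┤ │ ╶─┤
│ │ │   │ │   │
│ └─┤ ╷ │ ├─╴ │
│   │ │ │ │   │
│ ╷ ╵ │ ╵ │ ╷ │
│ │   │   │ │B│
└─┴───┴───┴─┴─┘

Counting cells with exactly 2 passages:
Total corridor cells: 27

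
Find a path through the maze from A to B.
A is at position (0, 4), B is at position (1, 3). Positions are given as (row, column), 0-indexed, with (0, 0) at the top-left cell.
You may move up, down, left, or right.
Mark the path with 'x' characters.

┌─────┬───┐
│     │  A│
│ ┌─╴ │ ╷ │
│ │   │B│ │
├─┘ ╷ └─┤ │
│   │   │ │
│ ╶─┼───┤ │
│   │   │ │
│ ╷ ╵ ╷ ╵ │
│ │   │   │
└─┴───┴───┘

Finding the shortest path from (0, 4) to (1, 3):
Path length: 2 steps
Directions: left → down

Solution:

┌─────┬───┐
│     │x A│
│ ┌─╴ │ ╷ │
│ │   │B│ │
├─┘ ╷ └─┤ │
│   │   │ │
│ ╶─┼───┤ │
│   │   │ │
│ ╷ ╵ ╷ ╵ │
│ │   │   │
└─┴───┴───┘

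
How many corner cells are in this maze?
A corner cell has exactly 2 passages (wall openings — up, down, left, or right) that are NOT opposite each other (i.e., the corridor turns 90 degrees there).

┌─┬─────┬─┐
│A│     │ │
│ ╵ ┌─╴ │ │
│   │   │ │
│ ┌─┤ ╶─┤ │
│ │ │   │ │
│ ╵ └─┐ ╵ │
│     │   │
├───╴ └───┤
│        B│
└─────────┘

Counting corner cells (2 non-opposite passages):
Total corners: 11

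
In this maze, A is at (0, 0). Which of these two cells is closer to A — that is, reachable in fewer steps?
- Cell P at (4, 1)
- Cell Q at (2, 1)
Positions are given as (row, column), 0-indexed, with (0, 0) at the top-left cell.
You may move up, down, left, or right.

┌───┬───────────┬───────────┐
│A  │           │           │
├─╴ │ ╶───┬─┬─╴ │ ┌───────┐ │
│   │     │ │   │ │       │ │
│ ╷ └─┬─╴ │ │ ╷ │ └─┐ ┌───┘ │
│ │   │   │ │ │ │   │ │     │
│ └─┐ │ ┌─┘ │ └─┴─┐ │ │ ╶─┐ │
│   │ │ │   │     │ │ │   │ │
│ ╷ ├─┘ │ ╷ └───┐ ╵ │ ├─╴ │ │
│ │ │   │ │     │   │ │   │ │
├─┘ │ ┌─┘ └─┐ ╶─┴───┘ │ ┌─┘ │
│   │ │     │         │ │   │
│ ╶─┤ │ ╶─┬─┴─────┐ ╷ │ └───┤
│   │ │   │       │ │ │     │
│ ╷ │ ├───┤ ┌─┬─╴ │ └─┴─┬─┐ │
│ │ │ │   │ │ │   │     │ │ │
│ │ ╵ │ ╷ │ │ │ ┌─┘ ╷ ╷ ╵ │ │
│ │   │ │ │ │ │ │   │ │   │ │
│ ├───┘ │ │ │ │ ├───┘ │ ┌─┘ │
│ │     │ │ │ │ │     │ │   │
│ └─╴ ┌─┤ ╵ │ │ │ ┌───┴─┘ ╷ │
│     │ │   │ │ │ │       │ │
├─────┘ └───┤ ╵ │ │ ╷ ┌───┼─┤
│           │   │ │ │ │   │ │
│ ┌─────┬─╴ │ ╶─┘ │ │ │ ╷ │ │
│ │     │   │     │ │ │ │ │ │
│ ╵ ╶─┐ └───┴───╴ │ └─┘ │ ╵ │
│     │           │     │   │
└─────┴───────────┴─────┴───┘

Shortest path A → P at (4, 1): 7 steps
Shortest path A → Q at (2, 1): 3 steps

Q is closer (3 steps vs 7 steps).

Path to P:

┌───┬───────────┬───────────┐
│A ↓│           │           │
├─╴ │ ╶───┬─┬─╴ │ ┌───────┐ │
│↓ ↲│     │ │   │ │       │ │
│ ╷ └─┬─╴ │ │ ╷ │ └─┐ ┌───┘ │
│↓│   │   │ │ │ │   │ │     │
│ └─┐ │ ┌─┘ │ └─┴─┐ │ │ ╶─┐ │
│↳ ↓│ │ │   │     │ │ │   │ │
│ ╷ ├─┘ │ ╷ └───┐ ╵ │ ├─╴ │ │
│ │P│   │ │     │   │ │   │ │
├─┘ │ ┌─┘ └─┐ ╶─┴───┘ │ ┌─┘ │
│   │ │     │         │ │   │
│ ╶─┤ │ ╶─┬─┴─────┐ ╷ │ └───┤
│   │ │   │       │ │ │     │
│ ╷ │ ├───┤ ┌─┬─╴ │ └─┴─┬─┐ │
│ │ │ │   │ │ │   │     │ │ │
│ │ ╵ │ ╷ │ │ │ ┌─┘ ╷ ╷ ╵ │ │
│ │   │ │ │ │ │ │   │ │   │ │
│ ├───┘ │ │ │ │ ├───┘ │ ┌─┘ │
│ │     │ │ │ │ │     │ │   │
│ └─╴ ┌─┤ ╵ │ │ │ ┌───┴─┘ ╷ │
│     │ │   │ │ │ │       │ │
├─────┘ └───┤ ╵ │ │ ╷ ┌───┼─┤
│           │   │ │ │ │   │ │
│ ┌─────┬─╴ │ ╶─┘ │ │ │ ╷ │ │
│ │     │   │     │ │ │ │ │ │
│ ╵ ╶─┐ └───┴───╴ │ └─┘ │ ╵ │
│     │           │     │   │
└─────┴───────────┴─────┴───┘

Path to Q:

┌───┬───────────┬───────────┐
│A ↓│           │           │
├─╴ │ ╶───┬─┬─╴ │ ┌───────┐ │
│  ↓│     │ │   │ │       │ │
│ ╷ └─┬─╴ │ │ ╷ │ └─┐ ┌───┘ │
│ │Q  │   │ │ │ │   │ │     │
│ └─┐ │ ┌─┘ │ └─┴─┐ │ │ ╶─┐ │
│   │ │ │   │     │ │ │   │ │
│ ╷ ├─┘ │ ╷ └───┐ ╵ │ ├─╴ │ │
│ │ │   │ │     │   │ │   │ │
├─┘ │ ┌─┘ └─┐ ╶─┴───┘ │ ┌─┘ │
│   │ │     │         │ │   │
│ ╶─┤ │ ╶─┬─┴─────┐ ╷ │ └───┤
│   │ │   │       │ │ │     │
│ ╷ │ ├───┤ ┌─┬─╴ │ └─┴─┬─┐ │
│ │ │ │   │ │ │   │     │ │ │
│ │ ╵ │ ╷ │ │ │ ┌─┘ ╷ ╷ ╵ │ │
│ │   │ │ │ │ │ │   │ │   │ │
│ ├───┘ │ │ │ │ ├───┘ │ ┌─┘ │
│ │     │ │ │ │ │     │ │   │
│ └─╴ ┌─┤ ╵ │ │ │ ┌───┴─┘ ╷ │
│     │ │   │ │ │ │       │ │
├─────┘ └───┤ ╵ │ │ ╷ ┌───┼─┤
│           │   │ │ │ │   │ │
│ ┌─────┬─╴ │ ╶─┘ │ │ │ ╷ │ │
│ │     │   │     │ │ │ │ │ │
│ ╵ ╶─┐ └───┴───╴ │ └─┘ │ ╵ │
│     │           │     │   │
└─────┴───────────┴─────┴───┘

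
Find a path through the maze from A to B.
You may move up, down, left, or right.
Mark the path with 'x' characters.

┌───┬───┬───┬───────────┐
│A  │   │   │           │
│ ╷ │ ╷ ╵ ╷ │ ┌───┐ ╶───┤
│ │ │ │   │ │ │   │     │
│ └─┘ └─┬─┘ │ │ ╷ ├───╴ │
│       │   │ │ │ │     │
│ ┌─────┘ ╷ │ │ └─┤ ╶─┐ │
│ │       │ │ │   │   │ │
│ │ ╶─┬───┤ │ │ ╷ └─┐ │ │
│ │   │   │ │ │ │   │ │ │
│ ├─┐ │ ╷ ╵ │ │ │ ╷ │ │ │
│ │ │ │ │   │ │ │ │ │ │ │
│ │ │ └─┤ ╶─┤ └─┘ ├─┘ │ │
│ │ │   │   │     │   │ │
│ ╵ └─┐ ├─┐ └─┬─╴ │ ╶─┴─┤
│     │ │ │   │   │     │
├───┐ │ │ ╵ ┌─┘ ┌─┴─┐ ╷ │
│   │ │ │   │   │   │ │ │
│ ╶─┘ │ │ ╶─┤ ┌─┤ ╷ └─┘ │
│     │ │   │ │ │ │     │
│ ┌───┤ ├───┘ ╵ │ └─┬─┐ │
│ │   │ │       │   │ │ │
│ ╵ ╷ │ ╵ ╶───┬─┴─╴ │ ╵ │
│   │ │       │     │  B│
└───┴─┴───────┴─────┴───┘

Finding the shortest path through the maze:
Path length: 68 steps
Directions: down → down → right → right → up → up → right → down → right → up → right → down → down → left → down → left → left → left → down → right → down → down → right → down → down → down → down → down → right → up → right → right → up → up → right → up → right → up → left → left → up → up → up → up → up → up → right → right → right → down → right → right → down → left → left → down → right → down → down → down → left → down → right → right → down → down → down → down

Solution:

┌───┬───┬───┬───────────┐
│A  │x x│x x│x x x x    │
│ ╷ │ ╷ ╵ ╷ │ ┌───┐ ╶───┤
│x│ │x│x x│x│x│   │x x x│
│ └─┘ └─┬─┘ │ │ ╷ ├───╴ │
│x x x  │x x│x│ │ │x x x│
│ ┌─────┘ ╷ │ │ └─┤ ╶─┐ │
│ │x x x x│ │x│   │x x│ │
│ │ ╶─┬───┤ │ │ ╷ └─┐ │ │
│ │x x│   │ │x│ │   │x│ │
│ ├─┐ │ ╷ ╵ │ │ │ ╷ │ │ │
│ │ │x│ │   │x│ │ │ │x│ │
│ │ │ └─┤ ╶─┤ └─┘ ├─┘ │ │
│ │ │x x│   │x x x│x x│ │
│ ╵ └─┐ ├─┐ └─┬─╴ │ ╶─┴─┤
│     │x│ │   │x x│x x x│
├───┐ │ │ ╵ ┌─┘ ┌─┴─┐ ╷ │
│   │ │x│   │x x│   │ │x│
│ ╶─┘ │ │ ╶─┤ ┌─┤ ╷ └─┘ │
│     │x│   │x│ │ │    x│
│ ┌───┤ ├───┘ ╵ │ └─┬─┐ │
│ │   │x│x x x  │   │ │x│
│ ╵ ╷ │ ╵ ╶───┬─┴─╴ │ ╵ │
│   │ │x x    │     │  B│
└───┴─┴───────┴─────┴───┘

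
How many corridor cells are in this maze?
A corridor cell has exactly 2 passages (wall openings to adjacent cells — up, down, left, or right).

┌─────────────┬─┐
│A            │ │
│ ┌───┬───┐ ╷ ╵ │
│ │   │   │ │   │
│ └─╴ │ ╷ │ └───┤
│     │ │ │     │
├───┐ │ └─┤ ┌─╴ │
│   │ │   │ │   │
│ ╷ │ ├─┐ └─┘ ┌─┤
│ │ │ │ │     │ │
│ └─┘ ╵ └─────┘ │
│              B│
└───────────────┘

Counting cells with exactly 2 passages:
Total corridor cells: 36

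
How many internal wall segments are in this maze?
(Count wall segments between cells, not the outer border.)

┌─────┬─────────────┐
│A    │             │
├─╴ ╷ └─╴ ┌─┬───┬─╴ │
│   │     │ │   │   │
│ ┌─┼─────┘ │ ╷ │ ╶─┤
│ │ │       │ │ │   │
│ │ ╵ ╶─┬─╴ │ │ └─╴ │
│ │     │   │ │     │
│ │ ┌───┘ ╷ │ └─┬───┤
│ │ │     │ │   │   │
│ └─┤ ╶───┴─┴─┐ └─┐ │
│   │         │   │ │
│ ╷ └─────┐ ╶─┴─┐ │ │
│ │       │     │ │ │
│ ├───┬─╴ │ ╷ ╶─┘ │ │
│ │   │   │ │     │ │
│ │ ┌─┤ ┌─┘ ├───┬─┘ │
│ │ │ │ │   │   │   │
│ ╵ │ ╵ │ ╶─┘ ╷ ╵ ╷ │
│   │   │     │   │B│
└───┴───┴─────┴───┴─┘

Counting internal wall segments:
Total internal walls: 81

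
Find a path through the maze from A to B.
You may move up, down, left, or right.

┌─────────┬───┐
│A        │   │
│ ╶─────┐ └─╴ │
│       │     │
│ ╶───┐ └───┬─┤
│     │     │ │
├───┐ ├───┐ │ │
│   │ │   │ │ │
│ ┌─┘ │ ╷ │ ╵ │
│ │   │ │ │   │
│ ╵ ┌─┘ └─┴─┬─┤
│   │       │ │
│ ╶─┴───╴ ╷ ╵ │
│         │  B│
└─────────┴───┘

Finding the shortest path through the maze:
Path length: 18 steps
Directions: down → down → right → right → down → down → left → down → left → down → right → right → right → right → up → right → down → right

Solution:

┌─────────┬───┐
│A        │   │
│ ╶─────┐ └─╴ │
│↓      │     │
│ ╶───┐ └───┬─┤
│↳ → ↓│     │ │
├───┐ ├───┐ │ │
│   │↓│   │ │ │
│ ┌─┘ │ ╷ │ ╵ │
│ │↓ ↲│ │ │   │
│ ╵ ┌─┘ └─┴─┬─┤
│↓ ↲│    ↱ ↓│ │
│ ╶─┴───╴ ╷ ╵ │
│↳ → → → ↑│↳ B│
└─────────┴───┘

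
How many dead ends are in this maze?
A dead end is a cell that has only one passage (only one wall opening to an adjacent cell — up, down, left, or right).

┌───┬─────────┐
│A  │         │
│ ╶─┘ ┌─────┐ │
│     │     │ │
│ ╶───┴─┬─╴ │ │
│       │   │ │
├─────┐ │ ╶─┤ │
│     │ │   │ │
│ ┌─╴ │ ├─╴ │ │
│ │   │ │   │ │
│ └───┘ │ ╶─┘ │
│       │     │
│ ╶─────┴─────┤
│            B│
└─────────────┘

Checking each cell for number of passages:

Dead ends found at positions:
  (0, 1)
  (1, 3)
  (4, 1)
  (6, 6)
Total dead ends: 4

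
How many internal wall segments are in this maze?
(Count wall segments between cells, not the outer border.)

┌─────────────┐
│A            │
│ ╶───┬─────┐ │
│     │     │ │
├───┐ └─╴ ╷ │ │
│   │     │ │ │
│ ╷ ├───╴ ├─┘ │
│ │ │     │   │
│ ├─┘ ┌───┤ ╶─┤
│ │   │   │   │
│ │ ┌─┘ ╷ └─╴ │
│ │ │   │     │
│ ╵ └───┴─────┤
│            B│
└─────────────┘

Counting internal wall segments:
Total internal walls: 36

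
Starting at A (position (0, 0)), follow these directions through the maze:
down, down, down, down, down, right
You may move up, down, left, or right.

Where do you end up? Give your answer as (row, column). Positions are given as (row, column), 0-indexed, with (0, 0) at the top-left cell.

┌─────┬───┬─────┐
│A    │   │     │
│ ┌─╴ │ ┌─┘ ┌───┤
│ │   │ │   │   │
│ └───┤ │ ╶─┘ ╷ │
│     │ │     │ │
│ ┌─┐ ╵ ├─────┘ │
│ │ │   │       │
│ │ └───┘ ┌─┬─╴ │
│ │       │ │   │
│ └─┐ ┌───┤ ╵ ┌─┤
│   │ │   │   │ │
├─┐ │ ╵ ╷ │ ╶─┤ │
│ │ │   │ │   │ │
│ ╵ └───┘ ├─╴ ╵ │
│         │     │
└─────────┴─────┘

Following directions step by step:
Start: (0, 0)
  down: (0, 0) → (1, 0)
  down: (1, 0) → (2, 0)
  down: (2, 0) → (3, 0)
  down: (3, 0) → (4, 0)
  down: (4, 0) → (5, 0)
  right: (5, 0) → (5, 1)
Final position: (5, 1)

Path taken:

┌─────┬───┬─────┐
│A    │   │     │
│ ┌─╴ │ ┌─┘ ┌───┤
│↓│   │ │   │   │
│ └───┤ │ ╶─┘ ╷ │
│↓    │ │     │ │
│ ┌─┐ ╵ ├─────┘ │
│↓│ │   │       │
│ │ └───┘ ┌─┬─╴ │
│↓│       │ │   │
│ └─┐ ┌───┤ ╵ ┌─┤
│↳ B│ │   │   │ │
├─┐ │ ╵ ╷ │ ╶─┤ │
│ │ │   │ │   │ │
│ ╵ └───┘ ├─╴ ╵ │
│         │     │
└─────────┴─────┘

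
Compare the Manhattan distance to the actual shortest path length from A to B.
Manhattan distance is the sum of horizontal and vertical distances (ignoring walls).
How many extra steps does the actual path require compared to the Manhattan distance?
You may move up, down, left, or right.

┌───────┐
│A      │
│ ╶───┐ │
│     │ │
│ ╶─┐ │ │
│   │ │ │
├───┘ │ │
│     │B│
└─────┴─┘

Manhattan distance: |3 - 0| + |3 - 0| = 6
Actual path length: 6
Extra steps: 6 - 6 = 0

Solution:

┌───────┐
│A → → ↓│
│ ╶───┐ │
│     │↓│
│ ╶─┐ │ │
│   │ │↓│
├───┘ │ │
│     │B│
└─────┴─┘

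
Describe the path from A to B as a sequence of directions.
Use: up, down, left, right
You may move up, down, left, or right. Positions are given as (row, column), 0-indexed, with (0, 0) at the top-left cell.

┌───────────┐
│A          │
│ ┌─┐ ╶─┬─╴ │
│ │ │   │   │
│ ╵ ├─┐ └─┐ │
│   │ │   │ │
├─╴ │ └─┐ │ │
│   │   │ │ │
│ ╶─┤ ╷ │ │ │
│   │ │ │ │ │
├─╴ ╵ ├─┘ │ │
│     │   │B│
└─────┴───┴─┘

Finding the path and converting it to directions:
Path through cells: (0,0) → (0,1) → (0,2) → (0,3) → (0,4) → (0,5) → (1,5) → (2,5) → (3,5) → (4,5) → (5,5)
Directions: right, right, right, right, right, down, down, down, down, down

Solution:

┌───────────┐
│A → → → → ↓│
│ ┌─┐ ╶─┬─╴ │
│ │ │   │  ↓│
│ ╵ ├─┐ └─┐ │
│   │ │   │↓│
├─╴ │ └─┐ │ │
│   │   │ │↓│
│ ╶─┤ ╷ │ │ │
│   │ │ │ │↓│
├─╴ ╵ ├─┘ │ │
│     │   │B│
└─────┴───┴─┘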